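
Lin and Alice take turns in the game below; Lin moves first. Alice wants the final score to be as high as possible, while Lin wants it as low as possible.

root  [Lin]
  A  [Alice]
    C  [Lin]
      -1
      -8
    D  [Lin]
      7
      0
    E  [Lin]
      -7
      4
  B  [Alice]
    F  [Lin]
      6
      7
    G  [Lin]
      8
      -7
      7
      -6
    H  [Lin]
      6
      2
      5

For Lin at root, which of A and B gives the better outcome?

C (Lin): min(-1, -8) = -8
D (Lin): min(7, 0) = 0
E (Lin): min(-7, 4) = -7
A (Alice): max(-8, 0, -7) = 0
F (Lin): min(6, 7) = 6
G (Lin): min(8, -7, 7, -6) = -7
H (Lin): min(6, 2, 5) = 2
B (Alice): max(6, -7, 2) = 6
Lin prefers the lower value; A=0, B=6. A is better since 0 < 6.

A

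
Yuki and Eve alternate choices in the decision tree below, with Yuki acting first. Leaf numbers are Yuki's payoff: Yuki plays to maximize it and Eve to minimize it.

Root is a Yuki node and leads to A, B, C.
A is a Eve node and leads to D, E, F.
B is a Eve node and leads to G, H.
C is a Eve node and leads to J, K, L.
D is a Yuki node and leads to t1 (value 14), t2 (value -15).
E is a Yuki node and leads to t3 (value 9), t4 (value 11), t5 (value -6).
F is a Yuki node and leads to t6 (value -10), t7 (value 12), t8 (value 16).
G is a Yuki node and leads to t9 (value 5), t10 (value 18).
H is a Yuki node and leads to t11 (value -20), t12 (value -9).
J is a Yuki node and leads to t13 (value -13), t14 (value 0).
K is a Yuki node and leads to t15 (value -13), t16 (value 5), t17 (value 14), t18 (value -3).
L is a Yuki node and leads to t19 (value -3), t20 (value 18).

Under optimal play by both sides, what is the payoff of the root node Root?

11

D (Yuki): max(14, -15) = 14
E (Yuki): max(9, 11, -6) = 11
F (Yuki): max(-10, 12, 16) = 16
A (Eve): min(14, 11, 16) = 11
G (Yuki): max(5, 18) = 18
H (Yuki): max(-20, -9) = -9
B (Eve): min(18, -9) = -9
J (Yuki): max(-13, 0) = 0
K (Yuki): max(-13, 5, 14, -3) = 14
L (Yuki): max(-3, 18) = 18
C (Eve): min(0, 14, 18) = 0
Root (Yuki): max(11, -9, 0) = 11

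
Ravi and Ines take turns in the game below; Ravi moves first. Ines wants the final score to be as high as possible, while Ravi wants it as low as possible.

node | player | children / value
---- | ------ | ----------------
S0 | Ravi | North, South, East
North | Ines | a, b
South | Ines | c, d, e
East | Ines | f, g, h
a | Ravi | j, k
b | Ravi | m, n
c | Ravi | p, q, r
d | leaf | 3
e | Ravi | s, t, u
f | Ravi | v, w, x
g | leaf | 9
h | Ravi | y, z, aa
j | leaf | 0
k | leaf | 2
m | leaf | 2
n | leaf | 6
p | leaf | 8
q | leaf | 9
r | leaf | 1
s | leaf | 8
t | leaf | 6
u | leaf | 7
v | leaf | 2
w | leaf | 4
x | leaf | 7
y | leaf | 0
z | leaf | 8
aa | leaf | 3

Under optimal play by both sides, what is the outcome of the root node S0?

2

a (Ravi): min(0, 2) = 0
b (Ravi): min(2, 6) = 2
North (Ines): max(0, 2) = 2
c (Ravi): min(8, 9, 1) = 1
e (Ravi): min(8, 6, 7) = 6
South (Ines): max(1, 3, 6) = 6
f (Ravi): min(2, 4, 7) = 2
h (Ravi): min(0, 8, 3) = 0
East (Ines): max(2, 9, 0) = 9
S0 (Ravi): min(2, 6, 9) = 2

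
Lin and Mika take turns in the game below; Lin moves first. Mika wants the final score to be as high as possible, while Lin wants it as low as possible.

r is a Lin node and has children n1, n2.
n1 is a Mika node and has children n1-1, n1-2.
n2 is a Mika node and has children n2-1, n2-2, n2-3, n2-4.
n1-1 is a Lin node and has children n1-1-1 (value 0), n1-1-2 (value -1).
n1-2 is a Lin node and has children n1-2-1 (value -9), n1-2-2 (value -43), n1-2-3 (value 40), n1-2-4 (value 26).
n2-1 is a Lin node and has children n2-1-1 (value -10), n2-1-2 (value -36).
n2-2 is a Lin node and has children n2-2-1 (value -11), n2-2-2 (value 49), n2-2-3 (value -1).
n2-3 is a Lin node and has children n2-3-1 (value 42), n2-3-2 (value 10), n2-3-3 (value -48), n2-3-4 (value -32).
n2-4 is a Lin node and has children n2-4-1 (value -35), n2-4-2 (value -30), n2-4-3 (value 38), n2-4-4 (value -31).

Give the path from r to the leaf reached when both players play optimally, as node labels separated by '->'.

n1-1 (Lin): min(0, -1) = -1
n1-2 (Lin): min(-9, -43, 40, 26) = -43
n1 (Mika): max(-1, -43) = -1
n2-1 (Lin): min(-10, -36) = -36
n2-2 (Lin): min(-11, 49, -1) = -11
n2-3 (Lin): min(42, 10, -48, -32) = -48
n2-4 (Lin): min(-35, -30, 38, -31) = -35
n2 (Mika): max(-36, -11, -48, -35) = -11
r (Lin): min(-1, -11) = -11
At r, Lin picks n2 (lowest: -11).
At n2, Mika picks n2-2 (highest: -11).
At n2-2, Lin picks n2-2-1 (lowest: -11).
Terminal value -11.

r -> n2 -> n2-2 -> n2-2-1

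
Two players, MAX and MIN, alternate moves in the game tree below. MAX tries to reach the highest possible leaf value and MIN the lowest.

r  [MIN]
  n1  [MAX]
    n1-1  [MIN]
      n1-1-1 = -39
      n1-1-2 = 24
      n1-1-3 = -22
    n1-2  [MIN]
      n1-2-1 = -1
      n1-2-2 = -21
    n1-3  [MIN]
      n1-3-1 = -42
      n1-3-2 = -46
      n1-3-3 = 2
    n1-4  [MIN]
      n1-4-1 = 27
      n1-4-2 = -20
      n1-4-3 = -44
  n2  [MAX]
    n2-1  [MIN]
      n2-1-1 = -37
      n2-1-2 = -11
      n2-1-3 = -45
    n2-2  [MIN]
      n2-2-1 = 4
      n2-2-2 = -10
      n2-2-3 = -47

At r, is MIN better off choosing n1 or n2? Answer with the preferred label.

n1-1 (MIN): min(-39, 24, -22) = -39
n1-2 (MIN): min(-1, -21) = -21
n1-3 (MIN): min(-42, -46, 2) = -46
n1-4 (MIN): min(27, -20, -44) = -44
n1 (MAX): max(-39, -21, -46, -44) = -21
n2-1 (MIN): min(-37, -11, -45) = -45
n2-2 (MIN): min(4, -10, -47) = -47
n2 (MAX): max(-45, -47) = -45
MIN prefers the lower value; n1=-21, n2=-45. n2 is better since -45 < -21.

n2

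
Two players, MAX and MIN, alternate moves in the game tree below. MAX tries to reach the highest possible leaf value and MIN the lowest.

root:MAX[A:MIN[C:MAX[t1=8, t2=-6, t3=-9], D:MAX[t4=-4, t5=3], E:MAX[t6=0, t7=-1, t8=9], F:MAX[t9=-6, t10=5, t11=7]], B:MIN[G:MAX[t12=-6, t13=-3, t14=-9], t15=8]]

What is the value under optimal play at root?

C (MAX): max(8, -6, -9) = 8
D (MAX): max(-4, 3) = 3
E (MAX): max(0, -1, 9) = 9
F (MAX): max(-6, 5, 7) = 7
A (MIN): min(8, 3, 9, 7) = 3
G (MAX): max(-6, -3, -9) = -3
B (MIN): min(-3, 8) = -3
root (MAX): max(3, -3) = 3

3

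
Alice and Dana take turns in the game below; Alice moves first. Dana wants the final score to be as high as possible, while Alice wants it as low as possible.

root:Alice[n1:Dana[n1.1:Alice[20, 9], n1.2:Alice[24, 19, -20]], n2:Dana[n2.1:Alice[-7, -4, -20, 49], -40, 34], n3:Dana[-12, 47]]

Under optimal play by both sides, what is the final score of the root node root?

9

n1.1 (Alice): min(20, 9) = 9
n1.2 (Alice): min(24, 19, -20) = -20
n1 (Dana): max(9, -20) = 9
n2.1 (Alice): min(-7, -4, -20, 49) = -20
n2 (Dana): max(-20, -40, 34) = 34
n3 (Dana): max(-12, 47) = 47
root (Alice): min(9, 34, 47) = 9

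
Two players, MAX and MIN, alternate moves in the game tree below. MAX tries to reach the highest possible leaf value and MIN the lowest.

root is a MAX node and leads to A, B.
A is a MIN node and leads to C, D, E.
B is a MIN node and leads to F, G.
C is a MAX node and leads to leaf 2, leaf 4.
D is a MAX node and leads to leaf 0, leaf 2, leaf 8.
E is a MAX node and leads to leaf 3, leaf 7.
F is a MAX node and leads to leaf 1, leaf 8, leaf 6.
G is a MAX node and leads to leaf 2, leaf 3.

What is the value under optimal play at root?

4

C (MAX): max(2, 4) = 4
D (MAX): max(0, 2, 8) = 8
E (MAX): max(3, 7) = 7
A (MIN): min(4, 8, 7) = 4
F (MAX): max(1, 8, 6) = 8
G (MAX): max(2, 3) = 3
B (MIN): min(8, 3) = 3
root (MAX): max(4, 3) = 4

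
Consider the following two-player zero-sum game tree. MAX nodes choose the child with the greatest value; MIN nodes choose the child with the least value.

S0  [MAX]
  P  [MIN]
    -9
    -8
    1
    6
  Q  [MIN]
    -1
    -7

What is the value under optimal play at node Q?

-7

Q (MIN): min(-1, -7) = -7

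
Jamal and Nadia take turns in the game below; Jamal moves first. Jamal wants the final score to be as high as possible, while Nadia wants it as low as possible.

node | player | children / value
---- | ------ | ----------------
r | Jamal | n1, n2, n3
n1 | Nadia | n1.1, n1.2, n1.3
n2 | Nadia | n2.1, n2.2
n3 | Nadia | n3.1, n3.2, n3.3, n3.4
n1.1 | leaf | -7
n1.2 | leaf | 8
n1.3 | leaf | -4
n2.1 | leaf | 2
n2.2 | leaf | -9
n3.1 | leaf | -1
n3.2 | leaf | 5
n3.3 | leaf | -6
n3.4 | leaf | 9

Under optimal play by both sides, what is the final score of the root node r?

-6

n1 (Nadia): min(-7, 8, -4) = -7
n2 (Nadia): min(2, -9) = -9
n3 (Nadia): min(-1, 5, -6, 9) = -6
r (Jamal): max(-7, -9, -6) = -6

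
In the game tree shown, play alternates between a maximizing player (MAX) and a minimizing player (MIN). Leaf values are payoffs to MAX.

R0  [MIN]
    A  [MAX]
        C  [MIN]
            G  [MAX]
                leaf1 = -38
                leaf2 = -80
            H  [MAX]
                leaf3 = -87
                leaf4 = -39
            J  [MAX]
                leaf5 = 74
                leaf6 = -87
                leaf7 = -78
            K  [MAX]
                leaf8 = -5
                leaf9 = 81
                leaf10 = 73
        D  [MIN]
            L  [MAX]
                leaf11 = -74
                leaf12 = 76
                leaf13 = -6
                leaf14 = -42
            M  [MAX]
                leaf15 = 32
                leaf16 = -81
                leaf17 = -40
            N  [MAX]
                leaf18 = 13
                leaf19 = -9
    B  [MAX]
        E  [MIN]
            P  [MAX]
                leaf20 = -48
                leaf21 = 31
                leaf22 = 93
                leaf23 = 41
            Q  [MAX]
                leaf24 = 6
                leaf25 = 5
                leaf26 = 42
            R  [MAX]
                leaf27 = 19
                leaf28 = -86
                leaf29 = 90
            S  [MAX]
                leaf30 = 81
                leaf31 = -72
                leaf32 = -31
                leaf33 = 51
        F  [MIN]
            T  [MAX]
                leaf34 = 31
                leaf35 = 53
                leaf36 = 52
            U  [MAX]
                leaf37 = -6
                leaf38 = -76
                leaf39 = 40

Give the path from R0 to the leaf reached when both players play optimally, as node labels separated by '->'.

G (MAX): max(-38, -80) = -38
H (MAX): max(-87, -39) = -39
J (MAX): max(74, -87, -78) = 74
K (MAX): max(-5, 81, 73) = 81
C (MIN): min(-38, -39, 74, 81) = -39
L (MAX): max(-74, 76, -6, -42) = 76
M (MAX): max(32, -81, -40) = 32
N (MAX): max(13, -9) = 13
D (MIN): min(76, 32, 13) = 13
A (MAX): max(-39, 13) = 13
P (MAX): max(-48, 31, 93, 41) = 93
Q (MAX): max(6, 5, 42) = 42
R (MAX): max(19, -86, 90) = 90
S (MAX): max(81, -72, -31, 51) = 81
E (MIN): min(93, 42, 90, 81) = 42
T (MAX): max(31, 53, 52) = 53
U (MAX): max(-6, -76, 40) = 40
F (MIN): min(53, 40) = 40
B (MAX): max(42, 40) = 42
R0 (MIN): min(13, 42) = 13
At R0, MIN picks A (lowest: 13).
At A, MAX picks D (highest: 13).
At D, MIN picks N (lowest: 13).
At N, MAX picks leaf18 (highest: 13).
Terminal value 13.

R0 -> A -> D -> N -> leaf18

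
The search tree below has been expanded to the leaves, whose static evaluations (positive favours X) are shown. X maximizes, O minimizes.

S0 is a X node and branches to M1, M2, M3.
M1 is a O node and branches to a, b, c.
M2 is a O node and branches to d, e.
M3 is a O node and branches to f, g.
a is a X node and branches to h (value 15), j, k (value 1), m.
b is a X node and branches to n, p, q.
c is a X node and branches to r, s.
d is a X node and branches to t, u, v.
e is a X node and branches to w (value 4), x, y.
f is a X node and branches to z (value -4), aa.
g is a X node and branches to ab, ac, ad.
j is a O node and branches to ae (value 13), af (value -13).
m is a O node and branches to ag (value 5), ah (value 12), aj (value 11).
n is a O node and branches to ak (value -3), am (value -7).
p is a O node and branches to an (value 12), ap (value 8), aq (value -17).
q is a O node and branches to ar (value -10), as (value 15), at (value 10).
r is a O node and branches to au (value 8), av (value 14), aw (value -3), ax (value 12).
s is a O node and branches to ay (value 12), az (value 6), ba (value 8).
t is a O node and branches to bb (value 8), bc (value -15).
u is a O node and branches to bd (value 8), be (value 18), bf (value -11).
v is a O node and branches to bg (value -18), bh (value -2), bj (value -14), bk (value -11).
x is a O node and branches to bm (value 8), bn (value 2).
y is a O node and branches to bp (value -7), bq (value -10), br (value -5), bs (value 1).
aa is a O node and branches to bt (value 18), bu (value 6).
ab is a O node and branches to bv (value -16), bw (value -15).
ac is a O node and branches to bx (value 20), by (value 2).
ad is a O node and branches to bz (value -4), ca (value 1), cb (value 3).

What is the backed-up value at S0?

j (O): min(13, -13) = -13
m (O): min(5, 12, 11) = 5
a (X): max(15, -13, 1, 5) = 15
n (O): min(-3, -7) = -7
p (O): min(12, 8, -17) = -17
q (O): min(-10, 15, 10) = -10
b (X): max(-7, -17, -10) = -7
r (O): min(8, 14, -3, 12) = -3
s (O): min(12, 6, 8) = 6
c (X): max(-3, 6) = 6
M1 (O): min(15, -7, 6) = -7
t (O): min(8, -15) = -15
u (O): min(8, 18, -11) = -11
v (O): min(-18, -2, -14, -11) = -18
d (X): max(-15, -11, -18) = -11
x (O): min(8, 2) = 2
y (O): min(-7, -10, -5, 1) = -10
e (X): max(4, 2, -10) = 4
M2 (O): min(-11, 4) = -11
aa (O): min(18, 6) = 6
f (X): max(-4, 6) = 6
ab (O): min(-16, -15) = -16
ac (O): min(20, 2) = 2
ad (O): min(-4, 1, 3) = -4
g (X): max(-16, 2, -4) = 2
M3 (O): min(6, 2) = 2
S0 (X): max(-7, -11, 2) = 2

2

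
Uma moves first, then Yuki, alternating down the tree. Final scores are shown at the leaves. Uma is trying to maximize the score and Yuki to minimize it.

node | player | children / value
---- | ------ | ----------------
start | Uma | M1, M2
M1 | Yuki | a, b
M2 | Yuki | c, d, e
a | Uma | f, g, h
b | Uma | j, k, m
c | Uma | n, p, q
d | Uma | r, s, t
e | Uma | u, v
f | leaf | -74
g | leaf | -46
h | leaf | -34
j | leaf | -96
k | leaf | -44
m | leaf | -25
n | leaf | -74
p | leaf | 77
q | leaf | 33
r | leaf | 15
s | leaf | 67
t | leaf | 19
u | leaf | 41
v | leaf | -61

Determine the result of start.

a (Uma): max(-74, -46, -34) = -34
b (Uma): max(-96, -44, -25) = -25
M1 (Yuki): min(-34, -25) = -34
c (Uma): max(-74, 77, 33) = 77
d (Uma): max(15, 67, 19) = 67
e (Uma): max(41, -61) = 41
M2 (Yuki): min(77, 67, 41) = 41
start (Uma): max(-34, 41) = 41

41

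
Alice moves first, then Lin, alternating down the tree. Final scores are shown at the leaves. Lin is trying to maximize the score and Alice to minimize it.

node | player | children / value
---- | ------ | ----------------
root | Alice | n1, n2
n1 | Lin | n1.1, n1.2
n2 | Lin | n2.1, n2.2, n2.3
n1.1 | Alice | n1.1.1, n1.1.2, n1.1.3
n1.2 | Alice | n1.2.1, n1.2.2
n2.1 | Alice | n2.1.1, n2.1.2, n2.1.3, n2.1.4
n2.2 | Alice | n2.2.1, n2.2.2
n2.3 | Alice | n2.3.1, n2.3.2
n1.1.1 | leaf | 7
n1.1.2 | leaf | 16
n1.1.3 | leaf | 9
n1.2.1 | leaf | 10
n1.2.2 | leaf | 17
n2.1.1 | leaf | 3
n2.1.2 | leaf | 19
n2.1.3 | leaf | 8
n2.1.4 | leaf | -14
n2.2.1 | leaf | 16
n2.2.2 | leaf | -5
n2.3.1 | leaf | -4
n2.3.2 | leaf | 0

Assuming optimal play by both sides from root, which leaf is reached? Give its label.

n1.1 (Alice): min(7, 16, 9) = 7
n1.2 (Alice): min(10, 17) = 10
n1 (Lin): max(7, 10) = 10
n2.1 (Alice): min(3, 19, 8, -14) = -14
n2.2 (Alice): min(16, -5) = -5
n2.3 (Alice): min(-4, 0) = -4
n2 (Lin): max(-14, -5, -4) = -4
root (Alice): min(10, -4) = -4
At root, Alice picks n2 (lowest: -4).
At n2, Lin picks n2.3 (highest: -4).
At n2.3, Alice picks n2.3.1 (lowest: -4).
Terminal value -4.

n2.3.1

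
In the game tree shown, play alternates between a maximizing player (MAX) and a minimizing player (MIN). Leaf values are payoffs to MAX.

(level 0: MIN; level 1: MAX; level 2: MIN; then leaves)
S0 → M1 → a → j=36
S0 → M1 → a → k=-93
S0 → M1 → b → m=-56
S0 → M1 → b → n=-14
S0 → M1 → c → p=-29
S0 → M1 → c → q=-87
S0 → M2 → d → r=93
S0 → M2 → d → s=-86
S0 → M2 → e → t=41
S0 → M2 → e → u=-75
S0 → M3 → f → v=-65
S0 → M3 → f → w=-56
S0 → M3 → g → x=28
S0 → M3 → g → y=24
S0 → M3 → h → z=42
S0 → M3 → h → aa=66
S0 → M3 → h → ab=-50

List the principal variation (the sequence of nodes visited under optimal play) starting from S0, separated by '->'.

S0 -> M2 -> e -> u

a (MIN): min(36, -93) = -93
b (MIN): min(-56, -14) = -56
c (MIN): min(-29, -87) = -87
M1 (MAX): max(-93, -56, -87) = -56
d (MIN): min(93, -86) = -86
e (MIN): min(41, -75) = -75
M2 (MAX): max(-86, -75) = -75
f (MIN): min(-65, -56) = -65
g (MIN): min(28, 24) = 24
h (MIN): min(42, 66, -50) = -50
M3 (MAX): max(-65, 24, -50) = 24
S0 (MIN): min(-56, -75, 24) = -75
At S0, MIN picks M2 (lowest: -75).
At M2, MAX picks e (highest: -75).
At e, MIN picks u (lowest: -75).
Terminal value -75.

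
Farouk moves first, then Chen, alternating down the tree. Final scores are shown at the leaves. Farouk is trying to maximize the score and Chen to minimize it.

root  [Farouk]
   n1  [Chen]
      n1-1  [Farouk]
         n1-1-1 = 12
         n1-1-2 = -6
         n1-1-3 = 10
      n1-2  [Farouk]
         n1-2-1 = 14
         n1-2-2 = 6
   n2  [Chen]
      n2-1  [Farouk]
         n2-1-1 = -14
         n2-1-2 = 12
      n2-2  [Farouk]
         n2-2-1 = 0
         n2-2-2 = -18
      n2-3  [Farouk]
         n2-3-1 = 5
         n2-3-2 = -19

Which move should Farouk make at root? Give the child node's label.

n1-1 (Farouk): max(12, -6, 10) = 12
n1-2 (Farouk): max(14, 6) = 14
n1 (Chen): min(12, 14) = 12
n2-1 (Farouk): max(-14, 12) = 12
n2-2 (Farouk): max(0, -18) = 0
n2-3 (Farouk): max(5, -19) = 5
n2 (Chen): min(12, 0, 5) = 0
root (Farouk): max(12, 0) = 12
Farouk at root wants the highest of {n1=12, n2=0}, so chooses n1.

n1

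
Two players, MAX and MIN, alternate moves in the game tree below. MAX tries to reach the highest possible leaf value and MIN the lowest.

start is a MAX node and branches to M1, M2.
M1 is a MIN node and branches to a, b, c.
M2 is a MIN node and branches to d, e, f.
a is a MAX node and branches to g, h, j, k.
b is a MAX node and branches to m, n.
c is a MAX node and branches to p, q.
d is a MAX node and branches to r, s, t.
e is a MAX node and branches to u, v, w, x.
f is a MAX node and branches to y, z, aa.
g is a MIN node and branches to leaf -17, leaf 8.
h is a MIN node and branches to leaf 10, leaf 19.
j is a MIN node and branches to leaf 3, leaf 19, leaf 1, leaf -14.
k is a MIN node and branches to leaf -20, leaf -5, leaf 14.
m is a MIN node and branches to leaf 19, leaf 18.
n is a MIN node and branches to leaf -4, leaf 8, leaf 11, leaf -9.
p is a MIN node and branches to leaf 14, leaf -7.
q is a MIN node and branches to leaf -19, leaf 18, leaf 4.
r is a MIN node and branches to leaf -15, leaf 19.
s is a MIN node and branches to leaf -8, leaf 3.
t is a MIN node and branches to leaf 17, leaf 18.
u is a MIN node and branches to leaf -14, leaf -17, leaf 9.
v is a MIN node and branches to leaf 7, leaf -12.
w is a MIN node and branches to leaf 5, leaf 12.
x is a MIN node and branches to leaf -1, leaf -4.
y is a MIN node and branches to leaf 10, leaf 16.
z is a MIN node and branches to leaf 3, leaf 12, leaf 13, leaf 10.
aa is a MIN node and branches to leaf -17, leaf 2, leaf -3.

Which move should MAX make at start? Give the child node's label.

M2

g (MIN): min(-17, 8) = -17
h (MIN): min(10, 19) = 10
j (MIN): min(3, 19, 1, -14) = -14
k (MIN): min(-20, -5, 14) = -20
a (MAX): max(-17, 10, -14, -20) = 10
m (MIN): min(19, 18) = 18
n (MIN): min(-4, 8, 11, -9) = -9
b (MAX): max(18, -9) = 18
p (MIN): min(14, -7) = -7
q (MIN): min(-19, 18, 4) = -19
c (MAX): max(-7, -19) = -7
M1 (MIN): min(10, 18, -7) = -7
r (MIN): min(-15, 19) = -15
s (MIN): min(-8, 3) = -8
t (MIN): min(17, 18) = 17
d (MAX): max(-15, -8, 17) = 17
u (MIN): min(-14, -17, 9) = -17
v (MIN): min(7, -12) = -12
w (MIN): min(5, 12) = 5
x (MIN): min(-1, -4) = -4
e (MAX): max(-17, -12, 5, -4) = 5
y (MIN): min(10, 16) = 10
z (MIN): min(3, 12, 13, 10) = 3
aa (MIN): min(-17, 2, -3) = -17
f (MAX): max(10, 3, -17) = 10
M2 (MIN): min(17, 5, 10) = 5
start (MAX): max(-7, 5) = 5
MAX at start wants the highest of {M1=-7, M2=5}, so chooses M2.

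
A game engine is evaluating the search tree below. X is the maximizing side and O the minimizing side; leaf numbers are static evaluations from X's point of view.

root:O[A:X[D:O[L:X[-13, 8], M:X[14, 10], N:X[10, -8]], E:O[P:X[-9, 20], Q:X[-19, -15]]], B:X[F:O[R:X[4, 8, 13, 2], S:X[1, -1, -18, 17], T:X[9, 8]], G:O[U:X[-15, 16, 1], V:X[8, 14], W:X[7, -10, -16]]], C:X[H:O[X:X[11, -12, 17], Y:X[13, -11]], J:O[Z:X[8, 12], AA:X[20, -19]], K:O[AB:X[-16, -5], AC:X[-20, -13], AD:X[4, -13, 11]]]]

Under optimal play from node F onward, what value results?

R (X): max(4, 8, 13, 2) = 13
S (X): max(1, -1, -18, 17) = 17
T (X): max(9, 8) = 9
F (O): min(13, 17, 9) = 9

9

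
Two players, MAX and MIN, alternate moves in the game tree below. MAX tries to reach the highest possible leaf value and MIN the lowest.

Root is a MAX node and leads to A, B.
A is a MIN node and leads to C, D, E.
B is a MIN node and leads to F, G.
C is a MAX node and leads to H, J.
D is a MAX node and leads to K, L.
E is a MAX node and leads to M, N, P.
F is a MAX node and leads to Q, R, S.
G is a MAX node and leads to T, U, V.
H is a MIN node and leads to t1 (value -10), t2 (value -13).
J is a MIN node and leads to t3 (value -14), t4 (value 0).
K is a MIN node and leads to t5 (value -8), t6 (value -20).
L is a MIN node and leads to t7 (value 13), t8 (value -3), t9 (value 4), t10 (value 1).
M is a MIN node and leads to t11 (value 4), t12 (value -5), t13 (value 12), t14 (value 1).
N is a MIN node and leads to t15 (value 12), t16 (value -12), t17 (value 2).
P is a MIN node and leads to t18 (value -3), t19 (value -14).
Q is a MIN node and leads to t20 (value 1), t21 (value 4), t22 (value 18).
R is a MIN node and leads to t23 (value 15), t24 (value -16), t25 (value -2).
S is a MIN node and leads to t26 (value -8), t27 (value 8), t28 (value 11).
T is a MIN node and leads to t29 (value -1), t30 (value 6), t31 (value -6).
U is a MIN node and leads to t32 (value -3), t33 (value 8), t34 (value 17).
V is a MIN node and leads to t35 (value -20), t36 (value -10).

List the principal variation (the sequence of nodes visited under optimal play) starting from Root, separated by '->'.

H (MIN): min(-10, -13) = -13
J (MIN): min(-14, 0) = -14
C (MAX): max(-13, -14) = -13
K (MIN): min(-8, -20) = -20
L (MIN): min(13, -3, 4, 1) = -3
D (MAX): max(-20, -3) = -3
M (MIN): min(4, -5, 12, 1) = -5
N (MIN): min(12, -12, 2) = -12
P (MIN): min(-3, -14) = -14
E (MAX): max(-5, -12, -14) = -5
A (MIN): min(-13, -3, -5) = -13
Q (MIN): min(1, 4, 18) = 1
R (MIN): min(15, -16, -2) = -16
S (MIN): min(-8, 8, 11) = -8
F (MAX): max(1, -16, -8) = 1
T (MIN): min(-1, 6, -6) = -6
U (MIN): min(-3, 8, 17) = -3
V (MIN): min(-20, -10) = -20
G (MAX): max(-6, -3, -20) = -3
B (MIN): min(1, -3) = -3
Root (MAX): max(-13, -3) = -3
At Root, MAX picks B (highest: -3).
At B, MIN picks G (lowest: -3).
At G, MAX picks U (highest: -3).
At U, MIN picks t32 (lowest: -3).
Terminal value -3.

Root -> B -> G -> U -> t32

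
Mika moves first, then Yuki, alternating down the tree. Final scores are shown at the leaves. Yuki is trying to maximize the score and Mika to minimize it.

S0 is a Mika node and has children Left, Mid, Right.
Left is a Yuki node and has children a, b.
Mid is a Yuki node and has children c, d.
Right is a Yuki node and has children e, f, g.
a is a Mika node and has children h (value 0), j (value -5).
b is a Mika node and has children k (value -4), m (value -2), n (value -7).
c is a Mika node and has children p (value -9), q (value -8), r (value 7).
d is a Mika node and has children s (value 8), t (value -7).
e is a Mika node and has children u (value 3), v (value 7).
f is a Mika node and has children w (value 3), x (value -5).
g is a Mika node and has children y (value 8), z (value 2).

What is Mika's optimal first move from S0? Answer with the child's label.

Mid

a (Mika): min(0, -5) = -5
b (Mika): min(-4, -2, -7) = -7
Left (Yuki): max(-5, -7) = -5
c (Mika): min(-9, -8, 7) = -9
d (Mika): min(8, -7) = -7
Mid (Yuki): max(-9, -7) = -7
e (Mika): min(3, 7) = 3
f (Mika): min(3, -5) = -5
g (Mika): min(8, 2) = 2
Right (Yuki): max(3, -5, 2) = 3
S0 (Mika): min(-5, -7, 3) = -7
Mika at S0 wants the lowest of {Left=-5, Mid=-7, Right=3}, so chooses Mid.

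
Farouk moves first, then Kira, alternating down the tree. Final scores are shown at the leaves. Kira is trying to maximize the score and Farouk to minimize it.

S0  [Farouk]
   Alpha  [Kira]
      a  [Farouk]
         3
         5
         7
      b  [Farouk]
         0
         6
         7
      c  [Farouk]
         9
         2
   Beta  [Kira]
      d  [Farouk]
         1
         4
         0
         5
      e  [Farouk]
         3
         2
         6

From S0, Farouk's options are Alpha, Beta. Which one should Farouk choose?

a (Farouk): min(3, 5, 7) = 3
b (Farouk): min(0, 6, 7) = 0
c (Farouk): min(9, 2) = 2
Alpha (Kira): max(3, 0, 2) = 3
d (Farouk): min(1, 4, 0, 5) = 0
e (Farouk): min(3, 2, 6) = 2
Beta (Kira): max(0, 2) = 2
S0 (Farouk): min(3, 2) = 2
Farouk at S0 wants the lowest of {Alpha=3, Beta=2}, so chooses Beta.

Beta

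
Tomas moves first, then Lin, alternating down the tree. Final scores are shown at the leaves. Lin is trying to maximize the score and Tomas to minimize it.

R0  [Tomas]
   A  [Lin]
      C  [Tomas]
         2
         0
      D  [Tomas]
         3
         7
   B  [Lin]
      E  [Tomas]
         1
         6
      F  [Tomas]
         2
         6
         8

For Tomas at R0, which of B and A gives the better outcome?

B

E (Tomas): min(1, 6) = 1
F (Tomas): min(2, 6, 8) = 2
B (Lin): max(1, 2) = 2
C (Tomas): min(2, 0) = 0
D (Tomas): min(3, 7) = 3
A (Lin): max(0, 3) = 3
Tomas prefers the lower value; B=2, A=3. B is better since 2 < 3.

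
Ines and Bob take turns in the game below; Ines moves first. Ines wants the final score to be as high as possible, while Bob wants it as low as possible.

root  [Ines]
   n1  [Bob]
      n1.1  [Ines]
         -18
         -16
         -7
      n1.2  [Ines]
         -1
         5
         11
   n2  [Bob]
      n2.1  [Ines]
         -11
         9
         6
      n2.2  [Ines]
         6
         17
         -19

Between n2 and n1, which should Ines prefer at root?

n2.1 (Ines): max(-11, 9, 6) = 9
n2.2 (Ines): max(6, 17, -19) = 17
n2 (Bob): min(9, 17) = 9
n1.1 (Ines): max(-18, -16, -7) = -7
n1.2 (Ines): max(-1, 5, 11) = 11
n1 (Bob): min(-7, 11) = -7
Ines prefers the higher value; n2=9, n1=-7. n2 is better since 9 > -7.

n2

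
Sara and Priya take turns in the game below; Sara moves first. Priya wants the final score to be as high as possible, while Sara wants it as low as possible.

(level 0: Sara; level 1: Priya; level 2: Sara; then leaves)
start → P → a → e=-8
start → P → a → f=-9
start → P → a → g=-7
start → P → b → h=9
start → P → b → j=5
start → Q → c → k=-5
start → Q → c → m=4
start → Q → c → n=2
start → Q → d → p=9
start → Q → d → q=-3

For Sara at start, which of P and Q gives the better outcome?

Q

a (Sara): min(-8, -9, -7) = -9
b (Sara): min(9, 5) = 5
P (Priya): max(-9, 5) = 5
c (Sara): min(-5, 4, 2) = -5
d (Sara): min(9, -3) = -3
Q (Priya): max(-5, -3) = -3
Sara prefers the lower value; P=5, Q=-3. Q is better since -3 < 5.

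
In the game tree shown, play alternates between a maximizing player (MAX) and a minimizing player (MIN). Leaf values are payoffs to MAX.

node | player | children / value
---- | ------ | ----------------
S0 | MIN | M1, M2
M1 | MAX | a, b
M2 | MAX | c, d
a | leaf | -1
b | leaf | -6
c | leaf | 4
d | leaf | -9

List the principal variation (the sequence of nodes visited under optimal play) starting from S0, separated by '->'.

M1 (MAX): max(-1, -6) = -1
M2 (MAX): max(4, -9) = 4
S0 (MIN): min(-1, 4) = -1
At S0, MIN picks M1 (lowest: -1).
At M1, MAX picks a (highest: -1).
Terminal value -1.

S0 -> M1 -> a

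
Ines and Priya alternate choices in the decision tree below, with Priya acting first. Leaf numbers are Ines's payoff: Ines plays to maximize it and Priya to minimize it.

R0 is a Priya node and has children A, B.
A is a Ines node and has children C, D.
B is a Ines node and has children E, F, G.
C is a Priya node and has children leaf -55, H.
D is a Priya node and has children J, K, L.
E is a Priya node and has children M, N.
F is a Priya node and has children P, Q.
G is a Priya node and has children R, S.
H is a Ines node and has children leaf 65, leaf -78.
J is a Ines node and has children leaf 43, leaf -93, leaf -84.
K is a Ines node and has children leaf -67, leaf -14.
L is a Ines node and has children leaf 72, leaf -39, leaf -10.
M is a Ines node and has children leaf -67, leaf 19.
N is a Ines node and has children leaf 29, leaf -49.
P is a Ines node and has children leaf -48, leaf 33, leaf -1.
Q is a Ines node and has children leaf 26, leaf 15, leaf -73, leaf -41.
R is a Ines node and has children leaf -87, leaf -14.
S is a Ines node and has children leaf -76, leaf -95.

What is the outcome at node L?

72

L (Ines): max(72, -39, -10) = 72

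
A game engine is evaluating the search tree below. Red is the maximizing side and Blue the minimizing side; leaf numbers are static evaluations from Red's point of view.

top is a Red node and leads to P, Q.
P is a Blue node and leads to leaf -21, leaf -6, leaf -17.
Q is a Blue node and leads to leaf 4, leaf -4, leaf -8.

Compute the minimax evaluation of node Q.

-8

Q (Blue): min(4, -4, -8) = -8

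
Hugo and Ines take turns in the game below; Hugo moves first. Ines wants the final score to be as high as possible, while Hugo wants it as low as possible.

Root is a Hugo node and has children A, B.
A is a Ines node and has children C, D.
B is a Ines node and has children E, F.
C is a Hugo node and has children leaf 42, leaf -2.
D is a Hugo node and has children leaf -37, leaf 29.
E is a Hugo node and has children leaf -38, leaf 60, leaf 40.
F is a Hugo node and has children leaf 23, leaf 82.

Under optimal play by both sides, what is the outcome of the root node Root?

-2

C (Hugo): min(42, -2) = -2
D (Hugo): min(-37, 29) = -37
A (Ines): max(-2, -37) = -2
E (Hugo): min(-38, 60, 40) = -38
F (Hugo): min(23, 82) = 23
B (Ines): max(-38, 23) = 23
Root (Hugo): min(-2, 23) = -2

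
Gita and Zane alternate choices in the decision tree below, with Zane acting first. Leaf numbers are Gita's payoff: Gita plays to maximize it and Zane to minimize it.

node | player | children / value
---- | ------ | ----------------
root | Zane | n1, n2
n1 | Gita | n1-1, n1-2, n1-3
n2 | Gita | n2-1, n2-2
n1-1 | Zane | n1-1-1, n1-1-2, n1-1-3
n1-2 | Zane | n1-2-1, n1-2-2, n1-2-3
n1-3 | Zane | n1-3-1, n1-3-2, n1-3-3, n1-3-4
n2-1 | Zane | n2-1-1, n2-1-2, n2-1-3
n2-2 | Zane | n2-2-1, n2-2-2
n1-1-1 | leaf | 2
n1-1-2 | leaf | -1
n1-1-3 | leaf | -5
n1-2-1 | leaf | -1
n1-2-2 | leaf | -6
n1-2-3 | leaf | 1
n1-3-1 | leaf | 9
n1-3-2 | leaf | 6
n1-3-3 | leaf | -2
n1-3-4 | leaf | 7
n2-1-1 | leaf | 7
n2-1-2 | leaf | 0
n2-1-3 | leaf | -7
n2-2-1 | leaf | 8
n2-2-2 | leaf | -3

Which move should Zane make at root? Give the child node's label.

n1-1 (Zane): min(2, -1, -5) = -5
n1-2 (Zane): min(-1, -6, 1) = -6
n1-3 (Zane): min(9, 6, -2, 7) = -2
n1 (Gita): max(-5, -6, -2) = -2
n2-1 (Zane): min(7, 0, -7) = -7
n2-2 (Zane): min(8, -3) = -3
n2 (Gita): max(-7, -3) = -3
root (Zane): min(-2, -3) = -3
Zane at root wants the lowest of {n1=-2, n2=-3}, so chooses n2.

n2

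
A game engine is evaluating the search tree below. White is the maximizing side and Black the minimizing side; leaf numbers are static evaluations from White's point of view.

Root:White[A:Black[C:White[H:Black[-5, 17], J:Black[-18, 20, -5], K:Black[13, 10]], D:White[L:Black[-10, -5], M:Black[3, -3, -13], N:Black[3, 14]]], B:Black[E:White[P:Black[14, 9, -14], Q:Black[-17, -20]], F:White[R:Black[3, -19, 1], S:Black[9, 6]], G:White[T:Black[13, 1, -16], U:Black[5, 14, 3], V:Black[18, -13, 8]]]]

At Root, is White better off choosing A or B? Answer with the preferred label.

H (Black): min(-5, 17) = -5
J (Black): min(-18, 20, -5) = -18
K (Black): min(13, 10) = 10
C (White): max(-5, -18, 10) = 10
L (Black): min(-10, -5) = -10
M (Black): min(3, -3, -13) = -13
N (Black): min(3, 14) = 3
D (White): max(-10, -13, 3) = 3
A (Black): min(10, 3) = 3
P (Black): min(14, 9, -14) = -14
Q (Black): min(-17, -20) = -20
E (White): max(-14, -20) = -14
R (Black): min(3, -19, 1) = -19
S (Black): min(9, 6) = 6
F (White): max(-19, 6) = 6
T (Black): min(13, 1, -16) = -16
U (Black): min(5, 14, 3) = 3
V (Black): min(18, -13, 8) = -13
G (White): max(-16, 3, -13) = 3
B (Black): min(-14, 6, 3) = -14
White prefers the higher value; A=3, B=-14. A is better since 3 > -14.

A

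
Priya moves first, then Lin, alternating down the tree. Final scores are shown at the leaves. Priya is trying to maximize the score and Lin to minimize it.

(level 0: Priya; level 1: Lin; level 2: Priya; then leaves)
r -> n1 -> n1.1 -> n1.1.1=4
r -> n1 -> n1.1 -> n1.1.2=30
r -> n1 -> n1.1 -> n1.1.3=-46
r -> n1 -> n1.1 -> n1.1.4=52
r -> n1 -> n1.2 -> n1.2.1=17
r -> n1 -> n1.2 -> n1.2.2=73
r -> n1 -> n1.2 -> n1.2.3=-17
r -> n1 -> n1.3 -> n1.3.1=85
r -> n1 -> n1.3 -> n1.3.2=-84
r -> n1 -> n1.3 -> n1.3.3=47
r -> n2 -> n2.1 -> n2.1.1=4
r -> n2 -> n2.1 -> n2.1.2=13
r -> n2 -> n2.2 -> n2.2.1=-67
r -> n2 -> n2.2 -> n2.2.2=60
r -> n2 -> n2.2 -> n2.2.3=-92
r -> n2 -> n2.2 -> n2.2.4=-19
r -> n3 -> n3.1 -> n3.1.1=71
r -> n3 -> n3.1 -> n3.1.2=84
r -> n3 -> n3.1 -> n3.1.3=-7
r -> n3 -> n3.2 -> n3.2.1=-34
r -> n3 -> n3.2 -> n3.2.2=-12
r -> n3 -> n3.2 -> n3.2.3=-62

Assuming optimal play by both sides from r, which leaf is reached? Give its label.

n1.1 (Priya): max(4, 30, -46, 52) = 52
n1.2 (Priya): max(17, 73, -17) = 73
n1.3 (Priya): max(85, -84, 47) = 85
n1 (Lin): min(52, 73, 85) = 52
n2.1 (Priya): max(4, 13) = 13
n2.2 (Priya): max(-67, 60, -92, -19) = 60
n2 (Lin): min(13, 60) = 13
n3.1 (Priya): max(71, 84, -7) = 84
n3.2 (Priya): max(-34, -12, -62) = -12
n3 (Lin): min(84, -12) = -12
r (Priya): max(52, 13, -12) = 52
At r, Priya picks n1 (highest: 52).
At n1, Lin picks n1.1 (lowest: 52).
At n1.1, Priya picks n1.1.4 (highest: 52).
Terminal value 52.

n1.1.4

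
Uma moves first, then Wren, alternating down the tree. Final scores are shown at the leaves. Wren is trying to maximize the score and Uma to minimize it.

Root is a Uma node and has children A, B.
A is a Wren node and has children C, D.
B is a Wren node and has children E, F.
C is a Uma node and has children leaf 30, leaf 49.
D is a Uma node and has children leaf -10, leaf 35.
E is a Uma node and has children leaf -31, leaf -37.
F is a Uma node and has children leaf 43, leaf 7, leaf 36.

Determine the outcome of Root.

7

C (Uma): min(30, 49) = 30
D (Uma): min(-10, 35) = -10
A (Wren): max(30, -10) = 30
E (Uma): min(-31, -37) = -37
F (Uma): min(43, 7, 36) = 7
B (Wren): max(-37, 7) = 7
Root (Uma): min(30, 7) = 7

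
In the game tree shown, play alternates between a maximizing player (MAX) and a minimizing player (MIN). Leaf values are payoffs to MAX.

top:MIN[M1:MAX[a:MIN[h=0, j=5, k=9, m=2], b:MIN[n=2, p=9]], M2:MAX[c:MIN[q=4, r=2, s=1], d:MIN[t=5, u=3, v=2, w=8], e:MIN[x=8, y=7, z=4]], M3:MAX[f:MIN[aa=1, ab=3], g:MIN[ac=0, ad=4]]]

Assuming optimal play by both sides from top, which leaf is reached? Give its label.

a (MIN): min(0, 5, 9, 2) = 0
b (MIN): min(2, 9) = 2
M1 (MAX): max(0, 2) = 2
c (MIN): min(4, 2, 1) = 1
d (MIN): min(5, 3, 2, 8) = 2
e (MIN): min(8, 7, 4) = 4
M2 (MAX): max(1, 2, 4) = 4
f (MIN): min(1, 3) = 1
g (MIN): min(0, 4) = 0
M3 (MAX): max(1, 0) = 1
top (MIN): min(2, 4, 1) = 1
At top, MIN picks M3 (lowest: 1).
At M3, MAX picks f (highest: 1).
At f, MIN picks aa (lowest: 1).
Terminal value 1.

aa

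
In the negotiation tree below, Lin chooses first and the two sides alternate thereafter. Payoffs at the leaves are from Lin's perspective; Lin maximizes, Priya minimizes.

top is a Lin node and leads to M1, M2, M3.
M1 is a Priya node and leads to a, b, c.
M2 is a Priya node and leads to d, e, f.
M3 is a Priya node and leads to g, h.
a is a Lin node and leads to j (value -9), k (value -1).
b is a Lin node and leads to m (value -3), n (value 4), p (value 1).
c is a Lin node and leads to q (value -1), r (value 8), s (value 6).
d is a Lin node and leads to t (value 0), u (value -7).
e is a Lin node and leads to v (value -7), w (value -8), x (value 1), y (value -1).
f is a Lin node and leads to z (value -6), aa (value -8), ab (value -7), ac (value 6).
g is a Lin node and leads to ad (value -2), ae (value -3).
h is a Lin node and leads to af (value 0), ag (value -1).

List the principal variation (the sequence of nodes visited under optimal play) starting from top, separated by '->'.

a (Lin): max(-9, -1) = -1
b (Lin): max(-3, 4, 1) = 4
c (Lin): max(-1, 8, 6) = 8
M1 (Priya): min(-1, 4, 8) = -1
d (Lin): max(0, -7) = 0
e (Lin): max(-7, -8, 1, -1) = 1
f (Lin): max(-6, -8, -7, 6) = 6
M2 (Priya): min(0, 1, 6) = 0
g (Lin): max(-2, -3) = -2
h (Lin): max(0, -1) = 0
M3 (Priya): min(-2, 0) = -2
top (Lin): max(-1, 0, -2) = 0
At top, Lin picks M2 (highest: 0).
At M2, Priya picks d (lowest: 0).
At d, Lin picks t (highest: 0).
Terminal value 0.

top -> M2 -> d -> t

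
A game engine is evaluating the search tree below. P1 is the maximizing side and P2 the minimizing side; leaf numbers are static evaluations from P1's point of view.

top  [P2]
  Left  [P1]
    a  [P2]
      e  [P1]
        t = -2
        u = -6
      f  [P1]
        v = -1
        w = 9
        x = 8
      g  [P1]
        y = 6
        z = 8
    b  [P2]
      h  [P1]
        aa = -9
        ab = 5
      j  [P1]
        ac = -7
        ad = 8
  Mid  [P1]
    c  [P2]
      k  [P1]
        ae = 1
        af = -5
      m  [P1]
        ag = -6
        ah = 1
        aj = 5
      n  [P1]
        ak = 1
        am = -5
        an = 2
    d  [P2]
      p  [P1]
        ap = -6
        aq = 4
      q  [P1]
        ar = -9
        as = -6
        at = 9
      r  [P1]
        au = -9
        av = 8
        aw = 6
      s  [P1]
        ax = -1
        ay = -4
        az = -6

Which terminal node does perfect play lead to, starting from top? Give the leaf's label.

ae

e (P1): max(-2, -6) = -2
f (P1): max(-1, 9, 8) = 9
g (P1): max(6, 8) = 8
a (P2): min(-2, 9, 8) = -2
h (P1): max(-9, 5) = 5
j (P1): max(-7, 8) = 8
b (P2): min(5, 8) = 5
Left (P1): max(-2, 5) = 5
k (P1): max(1, -5) = 1
m (P1): max(-6, 1, 5) = 5
n (P1): max(1, -5, 2) = 2
c (P2): min(1, 5, 2) = 1
p (P1): max(-6, 4) = 4
q (P1): max(-9, -6, 9) = 9
r (P1): max(-9, 8, 6) = 8
s (P1): max(-1, -4, -6) = -1
d (P2): min(4, 9, 8, -1) = -1
Mid (P1): max(1, -1) = 1
top (P2): min(5, 1) = 1
At top, P2 picks Mid (lowest: 1).
At Mid, P1 picks c (highest: 1).
At c, P2 picks k (lowest: 1).
At k, P1 picks ae (highest: 1).
Terminal value 1.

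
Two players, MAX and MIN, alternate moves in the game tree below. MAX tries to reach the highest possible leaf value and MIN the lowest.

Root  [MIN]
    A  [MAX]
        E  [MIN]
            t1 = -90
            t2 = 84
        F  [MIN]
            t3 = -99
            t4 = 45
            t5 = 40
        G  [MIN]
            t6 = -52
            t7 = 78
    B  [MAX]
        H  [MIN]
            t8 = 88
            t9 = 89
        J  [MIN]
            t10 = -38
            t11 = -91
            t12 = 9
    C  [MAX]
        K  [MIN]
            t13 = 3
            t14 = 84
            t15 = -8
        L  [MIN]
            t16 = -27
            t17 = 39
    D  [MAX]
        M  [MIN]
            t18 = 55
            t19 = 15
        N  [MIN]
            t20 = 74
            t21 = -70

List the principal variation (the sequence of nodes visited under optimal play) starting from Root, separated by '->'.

Root -> A -> G -> t6

E (MIN): min(-90, 84) = -90
F (MIN): min(-99, 45, 40) = -99
G (MIN): min(-52, 78) = -52
A (MAX): max(-90, -99, -52) = -52
H (MIN): min(88, 89) = 88
J (MIN): min(-38, -91, 9) = -91
B (MAX): max(88, -91) = 88
K (MIN): min(3, 84, -8) = -8
L (MIN): min(-27, 39) = -27
C (MAX): max(-8, -27) = -8
M (MIN): min(55, 15) = 15
N (MIN): min(74, -70) = -70
D (MAX): max(15, -70) = 15
Root (MIN): min(-52, 88, -8, 15) = -52
At Root, MIN picks A (lowest: -52).
At A, MAX picks G (highest: -52).
At G, MIN picks t6 (lowest: -52).
Terminal value -52.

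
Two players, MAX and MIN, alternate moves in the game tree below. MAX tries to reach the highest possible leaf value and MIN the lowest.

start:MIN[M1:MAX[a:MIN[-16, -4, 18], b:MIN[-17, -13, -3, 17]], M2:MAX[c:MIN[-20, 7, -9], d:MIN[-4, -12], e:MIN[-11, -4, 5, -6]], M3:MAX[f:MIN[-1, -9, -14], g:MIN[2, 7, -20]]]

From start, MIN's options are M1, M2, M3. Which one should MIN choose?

a (MIN): min(-16, -4, 18) = -16
b (MIN): min(-17, -13, -3, 17) = -17
M1 (MAX): max(-16, -17) = -16
c (MIN): min(-20, 7, -9) = -20
d (MIN): min(-4, -12) = -12
e (MIN): min(-11, -4, 5, -6) = -11
M2 (MAX): max(-20, -12, -11) = -11
f (MIN): min(-1, -9, -14) = -14
g (MIN): min(2, 7, -20) = -20
M3 (MAX): max(-14, -20) = -14
start (MIN): min(-16, -11, -14) = -16
MIN at start wants the lowest of {M1=-16, M2=-11, M3=-14}, so chooses M1.

M1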